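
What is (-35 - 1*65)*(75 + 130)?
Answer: -20500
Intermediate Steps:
(-35 - 1*65)*(75 + 130) = (-35 - 65)*205 = -100*205 = -20500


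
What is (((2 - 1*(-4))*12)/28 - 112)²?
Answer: 586756/49 ≈ 11975.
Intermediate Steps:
(((2 - 1*(-4))*12)/28 - 112)² = (((2 + 4)*12)*(1/28) - 112)² = ((6*12)*(1/28) - 112)² = (72*(1/28) - 112)² = (18/7 - 112)² = (-766/7)² = 586756/49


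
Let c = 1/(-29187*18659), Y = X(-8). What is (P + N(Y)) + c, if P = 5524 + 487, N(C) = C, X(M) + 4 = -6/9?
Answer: 3271050532808/544600233 ≈ 6006.3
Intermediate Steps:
X(M) = -14/3 (X(M) = -4 - 6/9 = -4 - 6*1/9 = -4 - 2/3 = -14/3)
Y = -14/3 ≈ -4.6667
P = 6011
c = -1/544600233 (c = -1/29187*1/18659 = -1/544600233 ≈ -1.8362e-9)
(P + N(Y)) + c = (6011 - 14/3) - 1/544600233 = 18019/3 - 1/544600233 = 3271050532808/544600233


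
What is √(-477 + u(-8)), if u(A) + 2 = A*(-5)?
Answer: I*√439 ≈ 20.952*I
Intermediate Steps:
u(A) = -2 - 5*A (u(A) = -2 + A*(-5) = -2 - 5*A)
√(-477 + u(-8)) = √(-477 + (-2 - 5*(-8))) = √(-477 + (-2 + 40)) = √(-477 + 38) = √(-439) = I*√439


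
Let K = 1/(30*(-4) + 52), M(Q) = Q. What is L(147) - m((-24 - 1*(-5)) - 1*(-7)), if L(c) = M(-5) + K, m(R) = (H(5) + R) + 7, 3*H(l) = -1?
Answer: 65/204 ≈ 0.31863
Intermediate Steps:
H(l) = -⅓ (H(l) = (⅓)*(-1) = -⅓)
K = -1/68 (K = 1/(-120 + 52) = 1/(-68) = -1/68 ≈ -0.014706)
m(R) = 20/3 + R (m(R) = (-⅓ + R) + 7 = 20/3 + R)
L(c) = -341/68 (L(c) = -5 - 1/68 = -341/68)
L(147) - m((-24 - 1*(-5)) - 1*(-7)) = -341/68 - (20/3 + ((-24 - 1*(-5)) - 1*(-7))) = -341/68 - (20/3 + ((-24 + 5) + 7)) = -341/68 - (20/3 + (-19 + 7)) = -341/68 - (20/3 - 12) = -341/68 - 1*(-16/3) = -341/68 + 16/3 = 65/204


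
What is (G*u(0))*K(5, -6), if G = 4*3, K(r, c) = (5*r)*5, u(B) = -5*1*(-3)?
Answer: 22500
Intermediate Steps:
u(B) = 15 (u(B) = -5*(-3) = 15)
K(r, c) = 25*r
G = 12
(G*u(0))*K(5, -6) = (12*15)*(25*5) = 180*125 = 22500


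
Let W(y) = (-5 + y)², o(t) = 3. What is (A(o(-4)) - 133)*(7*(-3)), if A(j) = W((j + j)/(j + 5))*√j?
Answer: 2793 - 6069*√3/16 ≈ 2136.0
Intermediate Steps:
A(j) = √j*(-5 + 2*j/(5 + j))² (A(j) = (-5 + (j + j)/(j + 5))²*√j = (-5 + (2*j)/(5 + j))²*√j = (-5 + 2*j/(5 + j))²*√j = √j*(-5 + 2*j/(5 + j))²)
(A(o(-4)) - 133)*(7*(-3)) = (√3*(25 + 3*3)²/(5 + 3)² - 133)*(7*(-3)) = (√3*(25 + 9)²/8² - 133)*(-21) = (√3*(1/64)*34² - 133)*(-21) = (√3*(1/64)*1156 - 133)*(-21) = (289*√3/16 - 133)*(-21) = (-133 + 289*√3/16)*(-21) = 2793 - 6069*√3/16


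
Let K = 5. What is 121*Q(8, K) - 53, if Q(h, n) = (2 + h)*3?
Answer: 3577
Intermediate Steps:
Q(h, n) = 6 + 3*h
121*Q(8, K) - 53 = 121*(6 + 3*8) - 53 = 121*(6 + 24) - 53 = 121*30 - 53 = 3630 - 53 = 3577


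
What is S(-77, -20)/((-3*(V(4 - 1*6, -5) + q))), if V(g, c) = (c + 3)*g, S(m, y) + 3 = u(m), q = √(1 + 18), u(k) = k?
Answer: -320/9 + 80*√19/9 ≈ 3.1902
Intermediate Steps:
q = √19 ≈ 4.3589
S(m, y) = -3 + m
V(g, c) = g*(3 + c) (V(g, c) = (3 + c)*g = g*(3 + c))
S(-77, -20)/((-3*(V(4 - 1*6, -5) + q))) = (-3 - 77)/((-3*((4 - 1*6)*(3 - 5) + √19))) = -80*(-1/(3*((4 - 6)*(-2) + √19))) = -80*(-1/(3*(-2*(-2) + √19))) = -80*(-1/(3*(4 + √19))) = -80/(-12 - 3*√19)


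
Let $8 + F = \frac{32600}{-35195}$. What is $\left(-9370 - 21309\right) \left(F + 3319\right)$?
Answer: $- \frac{714808704511}{7039} \approx -1.0155 \cdot 10^{8}$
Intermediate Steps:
$F = - \frac{62832}{7039}$ ($F = -8 + \frac{32600}{-35195} = -8 + 32600 \left(- \frac{1}{35195}\right) = -8 - \frac{6520}{7039} = - \frac{62832}{7039} \approx -8.9263$)
$\left(-9370 - 21309\right) \left(F + 3319\right) = \left(-9370 - 21309\right) \left(- \frac{62832}{7039} + 3319\right) = \left(-30679\right) \frac{23299609}{7039} = - \frac{714808704511}{7039}$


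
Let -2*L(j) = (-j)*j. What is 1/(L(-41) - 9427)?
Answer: -2/17173 ≈ -0.00011646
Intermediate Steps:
L(j) = j²/2 (L(j) = -(-j)*j/2 = -(-1)*j²/2 = j²/2)
1/(L(-41) - 9427) = 1/((½)*(-41)² - 9427) = 1/((½)*1681 - 9427) = 1/(1681/2 - 9427) = 1/(-17173/2) = -2/17173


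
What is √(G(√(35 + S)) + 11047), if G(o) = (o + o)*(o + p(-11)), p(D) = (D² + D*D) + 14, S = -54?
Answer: √(11009 + 512*I*√19) ≈ 105.46 + 10.581*I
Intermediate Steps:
p(D) = 14 + 2*D² (p(D) = (D² + D²) + 14 = 2*D² + 14 = 14 + 2*D²)
G(o) = 2*o*(256 + o) (G(o) = (o + o)*(o + (14 + 2*(-11)²)) = (2*o)*(o + (14 + 2*121)) = (2*o)*(o + (14 + 242)) = (2*o)*(o + 256) = (2*o)*(256 + o) = 2*o*(256 + o))
√(G(√(35 + S)) + 11047) = √(2*√(35 - 54)*(256 + √(35 - 54)) + 11047) = √(2*√(-19)*(256 + √(-19)) + 11047) = √(2*(I*√19)*(256 + I*√19) + 11047) = √(2*I*√19*(256 + I*√19) + 11047) = √(11047 + 2*I*√19*(256 + I*√19))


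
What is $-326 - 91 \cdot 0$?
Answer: $-326$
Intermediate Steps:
$-326 - 91 \cdot 0 = -326 - 0 = -326 + 0 = -326$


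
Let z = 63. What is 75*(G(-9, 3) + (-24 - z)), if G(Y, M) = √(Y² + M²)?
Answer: -6525 + 225*√10 ≈ -5813.5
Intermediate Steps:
G(Y, M) = √(M² + Y²)
75*(G(-9, 3) + (-24 - z)) = 75*(√(3² + (-9)²) + (-24 - 1*63)) = 75*(√(9 + 81) + (-24 - 63)) = 75*(√90 - 87) = 75*(3*√10 - 87) = 75*(-87 + 3*√10) = -6525 + 225*√10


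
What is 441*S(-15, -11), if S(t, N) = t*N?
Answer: 72765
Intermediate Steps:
S(t, N) = N*t
441*S(-15, -11) = 441*(-11*(-15)) = 441*165 = 72765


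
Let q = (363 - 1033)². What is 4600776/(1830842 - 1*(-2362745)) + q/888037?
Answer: 5968160521012/3724060418719 ≈ 1.6026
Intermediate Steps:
q = 448900 (q = (-670)² = 448900)
4600776/(1830842 - 1*(-2362745)) + q/888037 = 4600776/(1830842 - 1*(-2362745)) + 448900/888037 = 4600776/(1830842 + 2362745) + 448900*(1/888037) = 4600776/4193587 + 448900/888037 = 5968160521012/3724060418719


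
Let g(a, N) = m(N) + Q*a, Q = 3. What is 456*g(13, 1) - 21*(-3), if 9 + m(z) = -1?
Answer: 13287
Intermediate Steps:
m(z) = -10 (m(z) = -9 - 1 = -10)
g(a, N) = -10 + 3*a
456*g(13, 1) - 21*(-3) = 456*(-10 + 3*13) - 21*(-3) = 456*(-10 + 39) + 63 = 456*29 + 63 = 13224 + 63 = 13287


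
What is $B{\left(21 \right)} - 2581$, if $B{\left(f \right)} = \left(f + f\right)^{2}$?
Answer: $-817$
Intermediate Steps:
$B{\left(f \right)} = 4 f^{2}$ ($B{\left(f \right)} = \left(2 f\right)^{2} = 4 f^{2}$)
$B{\left(21 \right)} - 2581 = 4 \cdot 21^{2} - 2581 = 4 \cdot 441 - 2581 = 1764 - 2581 = -817$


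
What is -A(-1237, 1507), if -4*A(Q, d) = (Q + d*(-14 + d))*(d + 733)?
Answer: 1259279840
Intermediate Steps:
A(Q, d) = -(733 + d)*(Q + d*(-14 + d))/4 (A(Q, d) = -(Q + d*(-14 + d))*(d + 733)/4 = -(Q + d*(-14 + d))*(733 + d)/4 = -(733 + d)*(Q + d*(-14 + d))/4)
-A(-1237, 1507) = -(-733/4*(-1237) - 719/4*1507² - ¼*1507³ + (5131/2)*1507 - ¼*(-1237)*1507) = -(906721/4 - 719/4*2271049 - ¼*3422470843 + 7732417/2 + 1864159/4) = -(906721/4 - 1632884231/4 - 3422470843/4 + 7732417/2 + 1864159/4) = -1*(-1259279840) = 1259279840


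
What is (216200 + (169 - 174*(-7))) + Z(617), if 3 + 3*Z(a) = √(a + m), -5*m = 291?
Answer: 217586 + √13970/15 ≈ 2.1759e+5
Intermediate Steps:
m = -291/5 (m = -⅕*291 = -291/5 ≈ -58.200)
Z(a) = -1 + √(-291/5 + a)/3 (Z(a) = -1 + √(a - 291/5)/3 = -1 + √(-291/5 + a)/3)
(216200 + (169 - 174*(-7))) + Z(617) = (216200 + (169 - 174*(-7))) + (-1 + √(-1455 + 25*617)/15) = (216200 + (169 + 1218)) + (-1 + √(-1455 + 15425)/15) = (216200 + 1387) + (-1 + √13970/15) = 217587 + (-1 + √13970/15) = 217586 + √13970/15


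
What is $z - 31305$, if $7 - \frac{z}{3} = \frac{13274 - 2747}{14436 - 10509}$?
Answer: $- \frac{3723753}{119} \approx -31292.0$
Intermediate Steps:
$z = \frac{1542}{119}$ ($z = 21 - 3 \frac{13274 - 2747}{14436 - 10509} = 21 - 3 \cdot \frac{10527}{3927} = 21 - 3 \cdot 10527 \cdot \frac{1}{3927} = 21 - \frac{957}{119} = \frac{1542}{119} \approx 12.958$)
$z - 31305 = \frac{1542}{119} - 31305 = - \frac{3723753}{119}$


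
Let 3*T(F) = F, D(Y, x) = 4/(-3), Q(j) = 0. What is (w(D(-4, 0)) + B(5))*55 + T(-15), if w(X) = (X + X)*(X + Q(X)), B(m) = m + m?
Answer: 6665/9 ≈ 740.56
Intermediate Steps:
B(m) = 2*m
D(Y, x) = -4/3 (D(Y, x) = 4*(-1/3) = -4/3)
T(F) = F/3
w(X) = 2*X**2 (w(X) = (X + X)*(X + 0) = (2*X)*X = 2*X**2)
(w(D(-4, 0)) + B(5))*55 + T(-15) = (2*(-4/3)**2 + 2*5)*55 + (1/3)*(-15) = (2*(16/9) + 10)*55 - 5 = (32/9 + 10)*55 - 5 = (122/9)*55 - 5 = 6710/9 - 5 = 6665/9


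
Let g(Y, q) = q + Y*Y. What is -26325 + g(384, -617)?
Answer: 120514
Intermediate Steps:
g(Y, q) = q + Y²
-26325 + g(384, -617) = -26325 + (-617 + 384²) = -26325 + (-617 + 147456) = -26325 + 146839 = 120514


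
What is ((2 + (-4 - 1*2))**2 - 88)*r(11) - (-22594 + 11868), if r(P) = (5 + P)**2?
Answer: -7706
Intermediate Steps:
((2 + (-4 - 1*2))**2 - 88)*r(11) - (-22594 + 11868) = ((2 + (-4 - 1*2))**2 - 88)*(5 + 11)**2 - (-22594 + 11868) = ((2 + (-4 - 2))**2 - 88)*16**2 - 1*(-10726) = ((2 - 6)**2 - 88)*256 + 10726 = ((-4)**2 - 88)*256 + 10726 = (16 - 88)*256 + 10726 = -72*256 + 10726 = -18432 + 10726 = -7706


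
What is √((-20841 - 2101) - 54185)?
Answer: I*√77127 ≈ 277.72*I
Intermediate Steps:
√((-20841 - 2101) - 54185) = √(-22942 - 54185) = √(-77127) = I*√77127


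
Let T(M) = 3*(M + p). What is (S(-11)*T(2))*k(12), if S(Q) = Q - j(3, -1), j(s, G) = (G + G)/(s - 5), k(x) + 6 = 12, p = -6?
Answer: 864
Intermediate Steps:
k(x) = 6 (k(x) = -6 + 12 = 6)
T(M) = -18 + 3*M (T(M) = 3*(M - 6) = 3*(-6 + M) = -18 + 3*M)
j(s, G) = 2*G/(-5 + s) (j(s, G) = (2*G)/(-5 + s) = 2*G/(-5 + s))
S(Q) = -1 + Q (S(Q) = Q - 2*(-1)/(-5 + 3) = Q - 2*(-1)/(-2) = Q - 2*(-1)*(-1)/2 = Q - 1*1 = Q - 1 = -1 + Q)
(S(-11)*T(2))*k(12) = ((-1 - 11)*(-18 + 3*2))*6 = -12*(-18 + 6)*6 = -12*(-12)*6 = 144*6 = 864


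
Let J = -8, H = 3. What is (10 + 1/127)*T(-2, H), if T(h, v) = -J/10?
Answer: 5084/635 ≈ 8.0063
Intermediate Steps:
T(h, v) = ⅘ (T(h, v) = -1*(-8)/10 = 8*(⅒) = ⅘)
(10 + 1/127)*T(-2, H) = (10 + 1/127)*(⅘) = (1271/127)*(⅘) = 5084/635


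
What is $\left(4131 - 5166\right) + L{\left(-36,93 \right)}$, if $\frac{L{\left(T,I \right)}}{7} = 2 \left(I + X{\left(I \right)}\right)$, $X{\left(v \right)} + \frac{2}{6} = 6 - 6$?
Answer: $\frac{787}{3} \approx 262.33$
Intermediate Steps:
$X{\left(v \right)} = - \frac{1}{3}$ ($X{\left(v \right)} = - \frac{1}{3} + \left(6 - 6\right) = - \frac{1}{3} + 0 = - \frac{1}{3}$)
$L{\left(T,I \right)} = - \frac{14}{3} + 14 I$ ($L{\left(T,I \right)} = 7 \cdot 2 \left(I - \frac{1}{3}\right) = 7 \cdot 2 \left(- \frac{1}{3} + I\right) = 7 \left(- \frac{2}{3} + 2 I\right) = - \frac{14}{3} + 14 I$)
$\left(4131 - 5166\right) + L{\left(-36,93 \right)} = \left(4131 - 5166\right) + \left(- \frac{14}{3} + 14 \cdot 93\right) = -1035 + \left(- \frac{14}{3} + 1302\right) = -1035 + \frac{3892}{3} = \frac{787}{3}$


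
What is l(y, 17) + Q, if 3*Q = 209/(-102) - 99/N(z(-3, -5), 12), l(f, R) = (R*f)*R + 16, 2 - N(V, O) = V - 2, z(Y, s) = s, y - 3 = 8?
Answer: 976339/306 ≈ 3190.6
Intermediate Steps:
y = 11 (y = 3 + 8 = 11)
N(V, O) = 4 - V (N(V, O) = 2 - (V - 2) = 2 - (-2 + V) = 2 + (2 - V) = 4 - V)
l(f, R) = 16 + f*R**2 (l(f, R) = f*R**2 + 16 = 16 + f*R**2)
Q = -1331/306 (Q = (209/(-102) - 99/(4 - 1*(-5)))/3 = (209*(-1/102) - 99/(4 + 5))/3 = (-209/102 - 99/9)/3 = (-209/102 - 99*1/9)/3 = (-209/102 - 11)/3 = (1/3)*(-1331/102) = -1331/306 ≈ -4.3497)
l(y, 17) + Q = (16 + 11*17**2) - 1331/306 = (16 + 11*289) - 1331/306 = (16 + 3179) - 1331/306 = 3195 - 1331/306 = 976339/306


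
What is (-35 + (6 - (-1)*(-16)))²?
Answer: 2025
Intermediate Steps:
(-35 + (6 - (-1)*(-16)))² = (-35 + (6 - 1*16))² = (-35 + (6 - 16))² = (-35 - 10)² = (-45)² = 2025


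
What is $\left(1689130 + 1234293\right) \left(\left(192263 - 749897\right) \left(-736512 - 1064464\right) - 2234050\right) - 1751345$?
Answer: $2935944654312409137$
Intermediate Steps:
$\left(1689130 + 1234293\right) \left(\left(192263 - 749897\right) \left(-736512 - 1064464\right) - 2234050\right) - 1751345 = 2923423 \left(\left(-557634\right) \left(-1800976\right) - 2234050\right) - 1751345 = 2923423 \left(1004285450784 - 2234050\right) - 1751345 = 2923423 \cdot 1004283216734 - 1751345 = 2935944654314160482 - 1751345 = 2935944654312409137$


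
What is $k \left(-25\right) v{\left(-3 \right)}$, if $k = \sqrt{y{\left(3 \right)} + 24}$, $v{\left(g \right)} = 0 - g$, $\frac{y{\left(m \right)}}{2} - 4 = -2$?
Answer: $- 150 \sqrt{7} \approx -396.86$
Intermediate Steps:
$y{\left(m \right)} = 4$ ($y{\left(m \right)} = 8 + 2 \left(-2\right) = 8 - 4 = 4$)
$v{\left(g \right)} = - g$
$k = 2 \sqrt{7}$ ($k = \sqrt{4 + 24} = \sqrt{28} = 2 \sqrt{7} \approx 5.2915$)
$k \left(-25\right) v{\left(-3 \right)} = 2 \sqrt{7} \left(-25\right) \left(\left(-1\right) \left(-3\right)\right) = - 50 \sqrt{7} \cdot 3 = - 150 \sqrt{7}$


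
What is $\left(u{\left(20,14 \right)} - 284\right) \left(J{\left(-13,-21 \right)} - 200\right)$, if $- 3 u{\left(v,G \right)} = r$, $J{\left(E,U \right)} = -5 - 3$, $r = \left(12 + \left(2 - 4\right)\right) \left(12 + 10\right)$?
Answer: $\frac{222976}{3} \approx 74325.0$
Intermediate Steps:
$r = 220$ ($r = \left(12 + \left(2 - 4\right)\right) 22 = \left(12 - 2\right) 22 = 10 \cdot 22 = 220$)
$J{\left(E,U \right)} = -8$
$u{\left(v,G \right)} = - \frac{220}{3}$ ($u{\left(v,G \right)} = \left(- \frac{1}{3}\right) 220 = - \frac{220}{3}$)
$\left(u{\left(20,14 \right)} - 284\right) \left(J{\left(-13,-21 \right)} - 200\right) = \left(- \frac{220}{3} - 284\right) \left(-8 - 200\right) = \left(- \frac{1072}{3}\right) \left(-208\right) = \frac{222976}{3}$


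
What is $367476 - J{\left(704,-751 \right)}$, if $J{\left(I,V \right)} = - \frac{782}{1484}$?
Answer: $\frac{272667583}{742} \approx 3.6748 \cdot 10^{5}$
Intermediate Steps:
$J{\left(I,V \right)} = - \frac{391}{742}$ ($J{\left(I,V \right)} = \left(-782\right) \frac{1}{1484} = - \frac{391}{742}$)
$367476 - J{\left(704,-751 \right)} = 367476 - - \frac{391}{742} = 367476 + \frac{391}{742} = \frac{272667583}{742}$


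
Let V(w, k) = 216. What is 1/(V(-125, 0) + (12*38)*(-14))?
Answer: -1/6168 ≈ -0.00016213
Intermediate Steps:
1/(V(-125, 0) + (12*38)*(-14)) = 1/(216 + (12*38)*(-14)) = 1/(216 + 456*(-14)) = 1/(216 - 6384) = 1/(-6168) = -1/6168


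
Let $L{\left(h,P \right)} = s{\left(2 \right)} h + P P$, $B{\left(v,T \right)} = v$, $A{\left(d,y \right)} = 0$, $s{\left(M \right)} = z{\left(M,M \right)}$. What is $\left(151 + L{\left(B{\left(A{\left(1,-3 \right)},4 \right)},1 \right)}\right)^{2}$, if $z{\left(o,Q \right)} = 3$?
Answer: $23104$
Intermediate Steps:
$s{\left(M \right)} = 3$
$L{\left(h,P \right)} = P^{2} + 3 h$ ($L{\left(h,P \right)} = 3 h + P P = 3 h + P^{2} = P^{2} + 3 h$)
$\left(151 + L{\left(B{\left(A{\left(1,-3 \right)},4 \right)},1 \right)}\right)^{2} = \left(151 + \left(1^{2} + 3 \cdot 0\right)\right)^{2} = \left(151 + \left(1 + 0\right)\right)^{2} = \left(151 + 1\right)^{2} = 152^{2} = 23104$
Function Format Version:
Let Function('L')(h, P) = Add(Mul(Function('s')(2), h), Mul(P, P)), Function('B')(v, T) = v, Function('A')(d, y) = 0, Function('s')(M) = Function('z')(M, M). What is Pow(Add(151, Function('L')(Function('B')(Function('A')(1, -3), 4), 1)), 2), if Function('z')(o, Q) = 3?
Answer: 23104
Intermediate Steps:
Function('s')(M) = 3
Function('L')(h, P) = Add(Pow(P, 2), Mul(3, h)) (Function('L')(h, P) = Add(Mul(3, h), Mul(P, P)) = Add(Mul(3, h), Pow(P, 2)) = Add(Pow(P, 2), Mul(3, h)))
Pow(Add(151, Function('L')(Function('B')(Function('A')(1, -3), 4), 1)), 2) = Pow(Add(151, Add(Pow(1, 2), Mul(3, 0))), 2) = Pow(Add(151, Add(1, 0)), 2) = Pow(Add(151, 1), 2) = Pow(152, 2) = 23104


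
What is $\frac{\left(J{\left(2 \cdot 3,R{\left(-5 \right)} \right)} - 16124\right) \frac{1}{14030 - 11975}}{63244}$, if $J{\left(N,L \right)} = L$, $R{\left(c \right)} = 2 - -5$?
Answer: $- \frac{16117}{129966420} \approx -0.00012401$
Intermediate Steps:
$R{\left(c \right)} = 7$ ($R{\left(c \right)} = 2 + 5 = 7$)
$\frac{\left(J{\left(2 \cdot 3,R{\left(-5 \right)} \right)} - 16124\right) \frac{1}{14030 - 11975}}{63244} = \frac{\left(7 - 16124\right) \frac{1}{14030 - 11975}}{63244} = - \frac{16117}{2055} \cdot \frac{1}{63244} = \left(-16117\right) \frac{1}{2055} \cdot \frac{1}{63244} = \left(- \frac{16117}{2055}\right) \frac{1}{63244} = - \frac{16117}{129966420}$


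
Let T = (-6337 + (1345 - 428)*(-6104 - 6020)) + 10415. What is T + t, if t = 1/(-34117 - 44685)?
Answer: -875776271261/78802 ≈ -1.1114e+7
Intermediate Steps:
T = -11113630 (T = (-6337 + 917*(-12124)) + 10415 = (-6337 - 11117708) + 10415 = -11124045 + 10415 = -11113630)
t = -1/78802 (t = 1/(-78802) = -1/78802 ≈ -1.2690e-5)
T + t = -11113630 - 1/78802 = -875776271261/78802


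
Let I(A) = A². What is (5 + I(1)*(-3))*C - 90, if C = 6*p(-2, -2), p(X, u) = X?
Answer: -114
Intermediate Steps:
C = -12 (C = 6*(-2) = -12)
(5 + I(1)*(-3))*C - 90 = (5 + 1²*(-3))*(-12) - 90 = (5 + 1*(-3))*(-12) - 90 = (5 - 3)*(-12) - 90 = 2*(-12) - 90 = -24 - 90 = -114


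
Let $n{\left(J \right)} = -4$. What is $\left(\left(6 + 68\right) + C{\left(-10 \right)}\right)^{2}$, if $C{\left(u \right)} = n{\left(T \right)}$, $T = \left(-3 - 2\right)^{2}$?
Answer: $4900$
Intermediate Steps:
$T = 25$ ($T = \left(-5\right)^{2} = 25$)
$C{\left(u \right)} = -4$
$\left(\left(6 + 68\right) + C{\left(-10 \right)}\right)^{2} = \left(\left(6 + 68\right) - 4\right)^{2} = \left(74 - 4\right)^{2} = 70^{2} = 4900$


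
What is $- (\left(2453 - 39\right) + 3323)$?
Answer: $-5737$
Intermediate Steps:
$- (\left(2453 - 39\right) + 3323) = - (2414 + 3323) = \left(-1\right) 5737 = -5737$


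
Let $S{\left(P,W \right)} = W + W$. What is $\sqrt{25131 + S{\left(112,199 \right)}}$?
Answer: $7 \sqrt{521} \approx 159.78$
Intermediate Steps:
$S{\left(P,W \right)} = 2 W$
$\sqrt{25131 + S{\left(112,199 \right)}} = \sqrt{25131 + 2 \cdot 199} = \sqrt{25131 + 398} = \sqrt{25529} = 7 \sqrt{521}$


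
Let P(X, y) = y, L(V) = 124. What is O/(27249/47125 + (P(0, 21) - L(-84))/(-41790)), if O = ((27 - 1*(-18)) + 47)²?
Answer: 3333722028000/228717917 ≈ 14576.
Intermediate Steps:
O = 8464 (O = ((27 + 18) + 47)² = (45 + 47)² = 92² = 8464)
O/(27249/47125 + (P(0, 21) - L(-84))/(-41790)) = 8464/(27249/47125 + (21 - 1*124)/(-41790)) = 8464/(27249*(1/47125) + (21 - 124)*(-1/41790)) = 8464/(27249/47125 - 103*(-1/41790)) = 8464/(27249/47125 + 103/41790) = 8464/(228717917/393870750) = 8464*(393870750/228717917) = 3333722028000/228717917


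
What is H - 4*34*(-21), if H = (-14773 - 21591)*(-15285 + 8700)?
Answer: 239459796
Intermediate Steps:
H = 239456940 (H = -36364*(-6585) = 239456940)
H - 4*34*(-21) = 239456940 - 4*34*(-21) = 239456940 - 136*(-21) = 239456940 + 2856 = 239459796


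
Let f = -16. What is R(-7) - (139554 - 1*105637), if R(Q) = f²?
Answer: -33661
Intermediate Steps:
R(Q) = 256 (R(Q) = (-16)² = 256)
R(-7) - (139554 - 1*105637) = 256 - (139554 - 1*105637) = 256 - (139554 - 105637) = 256 - 1*33917 = 256 - 33917 = -33661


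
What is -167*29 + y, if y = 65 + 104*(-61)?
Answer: -11122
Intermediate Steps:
y = -6279 (y = 65 - 6344 = -6279)
-167*29 + y = -167*29 - 6279 = -1*4843 - 6279 = -4843 - 6279 = -11122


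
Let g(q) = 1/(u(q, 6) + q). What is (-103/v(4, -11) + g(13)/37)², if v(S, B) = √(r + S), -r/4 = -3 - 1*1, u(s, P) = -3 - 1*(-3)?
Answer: 2454508869/4627220 - 103*√5/2405 ≈ 530.35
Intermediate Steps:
u(s, P) = 0 (u(s, P) = -3 + 3 = 0)
r = 16 (r = -4*(-3 - 1*1) = -4*(-3 - 1) = -4*(-4) = 16)
g(q) = 1/q (g(q) = 1/(0 + q) = 1/q)
v(S, B) = √(16 + S)
(-103/v(4, -11) + g(13)/37)² = (-103/√(16 + 4) + 1/(13*37))² = (-103*√5/10 + (1/13)*(1/37))² = (-103*√5/10 + 1/481)² = (1/481 - 103*√5/10)²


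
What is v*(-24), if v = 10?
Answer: -240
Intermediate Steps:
v*(-24) = 10*(-24) = -240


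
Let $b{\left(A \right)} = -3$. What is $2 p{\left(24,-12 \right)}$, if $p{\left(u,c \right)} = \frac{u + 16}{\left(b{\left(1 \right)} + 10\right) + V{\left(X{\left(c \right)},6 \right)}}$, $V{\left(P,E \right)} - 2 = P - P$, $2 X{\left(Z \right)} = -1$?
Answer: $\frac{80}{9} \approx 8.8889$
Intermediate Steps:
$X{\left(Z \right)} = - \frac{1}{2}$ ($X{\left(Z \right)} = \frac{1}{2} \left(-1\right) = - \frac{1}{2}$)
$V{\left(P,E \right)} = 2$ ($V{\left(P,E \right)} = 2 + \left(P - P\right) = 2 + 0 = 2$)
$p{\left(u,c \right)} = \frac{16}{9} + \frac{u}{9}$ ($p{\left(u,c \right)} = \frac{u + 16}{\left(-3 + 10\right) + 2} = \frac{16 + u}{7 + 2} = \frac{16 + u}{9} = \left(16 + u\right) \frac{1}{9} = \frac{16}{9} + \frac{u}{9}$)
$2 p{\left(24,-12 \right)} = 2 \left(\frac{16}{9} + \frac{1}{9} \cdot 24\right) = 2 \left(\frac{16}{9} + \frac{8}{3}\right) = 2 \cdot \frac{40}{9} = \frac{80}{9}$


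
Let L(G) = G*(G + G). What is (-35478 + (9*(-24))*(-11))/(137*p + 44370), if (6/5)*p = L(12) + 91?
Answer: -198612/525835 ≈ -0.37771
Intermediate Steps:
L(G) = 2*G**2 (L(G) = G*(2*G) = 2*G**2)
p = 1895/6 (p = 5*(2*12**2 + 91)/6 = 5*(2*144 + 91)/6 = 5*(288 + 91)/6 = (5/6)*379 = 1895/6 ≈ 315.83)
(-35478 + (9*(-24))*(-11))/(137*p + 44370) = (-35478 + (9*(-24))*(-11))/(137*(1895/6) + 44370) = (-35478 - 216*(-11))/(259615/6 + 44370) = (-35478 + 2376)/(525835/6) = -33102*6/525835 = -198612/525835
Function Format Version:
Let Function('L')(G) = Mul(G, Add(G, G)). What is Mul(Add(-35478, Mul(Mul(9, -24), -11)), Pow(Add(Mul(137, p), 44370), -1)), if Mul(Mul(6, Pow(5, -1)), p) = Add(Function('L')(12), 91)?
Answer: Rational(-198612, 525835) ≈ -0.37771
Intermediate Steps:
Function('L')(G) = Mul(2, Pow(G, 2)) (Function('L')(G) = Mul(G, Mul(2, G)) = Mul(2, Pow(G, 2)))
p = Rational(1895, 6) (p = Mul(Rational(5, 6), Add(Mul(2, Pow(12, 2)), 91)) = Mul(Rational(5, 6), Add(Mul(2, 144), 91)) = Mul(Rational(5, 6), Add(288, 91)) = Mul(Rational(5, 6), 379) = Rational(1895, 6) ≈ 315.83)
Mul(Add(-35478, Mul(Mul(9, -24), -11)), Pow(Add(Mul(137, p), 44370), -1)) = Mul(Add(-35478, Mul(Mul(9, -24), -11)), Pow(Add(Mul(137, Rational(1895, 6)), 44370), -1)) = Mul(Add(-35478, Mul(-216, -11)), Pow(Add(Rational(259615, 6), 44370), -1)) = Mul(Add(-35478, 2376), Pow(Rational(525835, 6), -1)) = Mul(-33102, Rational(6, 525835)) = Rational(-198612, 525835)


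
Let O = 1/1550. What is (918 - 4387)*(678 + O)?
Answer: -3645575569/1550 ≈ -2.3520e+6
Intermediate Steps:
O = 1/1550 ≈ 0.00064516
(918 - 4387)*(678 + O) = (918 - 4387)*(678 + 1/1550) = -3469*1050901/1550 = -3645575569/1550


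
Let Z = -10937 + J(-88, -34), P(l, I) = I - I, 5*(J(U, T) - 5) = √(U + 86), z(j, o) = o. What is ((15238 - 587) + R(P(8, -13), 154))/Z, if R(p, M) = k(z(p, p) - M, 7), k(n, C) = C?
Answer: -2003015700/1493857801 - 36645*I*√2/1493857801 ≈ -1.3408 - 3.4691e-5*I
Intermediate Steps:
J(U, T) = 5 + √(86 + U)/5 (J(U, T) = 5 + √(U + 86)/5 = 5 + √(86 + U)/5)
P(l, I) = 0
R(p, M) = 7
Z = -10932 + I*√2/5 (Z = -10937 + (5 + √(86 - 88)/5) = -10937 + (5 + √(-2)/5) = -10937 + (5 + (I*√2)/5) = -10937 + (5 + I*√2/5) = -10932 + I*√2/5 ≈ -10932.0 + 0.28284*I)
((15238 - 587) + R(P(8, -13), 154))/Z = ((15238 - 587) + 7)/(-10932 + I*√2/5) = (14651 + 7)/(-10932 + I*√2/5) = 14658/(-10932 + I*√2/5)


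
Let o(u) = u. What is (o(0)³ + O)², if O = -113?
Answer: 12769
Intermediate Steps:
(o(0)³ + O)² = (0³ - 113)² = (0 - 113)² = (-113)² = 12769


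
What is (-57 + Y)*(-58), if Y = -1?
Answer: 3364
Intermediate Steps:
(-57 + Y)*(-58) = (-57 - 1)*(-58) = -58*(-58) = 3364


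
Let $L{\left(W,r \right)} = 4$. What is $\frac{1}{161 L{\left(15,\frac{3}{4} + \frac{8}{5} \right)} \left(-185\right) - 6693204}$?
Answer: $- \frac{1}{6812344} \approx -1.4679 \cdot 10^{-7}$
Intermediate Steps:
$\frac{1}{161 L{\left(15,\frac{3}{4} + \frac{8}{5} \right)} \left(-185\right) - 6693204} = \frac{1}{161 \cdot 4 \left(-185\right) - 6693204} = \frac{1}{644 \left(-185\right) - 6693204} = \frac{1}{-119140 - 6693204} = \frac{1}{-6812344} = - \frac{1}{6812344}$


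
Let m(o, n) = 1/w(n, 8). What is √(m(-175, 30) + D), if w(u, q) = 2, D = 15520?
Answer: 3*√6898/2 ≈ 124.58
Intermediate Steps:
m(o, n) = ½ (m(o, n) = 1/2 = ½)
√(m(-175, 30) + D) = √(½ + 15520) = √(31041/2) = 3*√6898/2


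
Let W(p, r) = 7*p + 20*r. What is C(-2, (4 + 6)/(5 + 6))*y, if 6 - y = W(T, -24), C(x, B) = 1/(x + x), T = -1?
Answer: -493/4 ≈ -123.25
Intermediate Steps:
C(x, B) = 1/(2*x)
y = 493 (y = 6 - (7*(-1) + 20*(-24)) = 6 - (-7 - 480) = 6 - 1*(-487) = 6 + 487 = 493)
C(-2, (4 + 6)/(5 + 6))*y = ((½)/(-2))*493 = ((½)*(-½))*493 = -¼*493 = -493/4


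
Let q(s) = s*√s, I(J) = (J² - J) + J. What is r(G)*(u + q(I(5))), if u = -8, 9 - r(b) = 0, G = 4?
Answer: 1053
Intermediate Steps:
I(J) = J²
q(s) = s^(3/2)
r(b) = 9 (r(b) = 9 - 1*0 = 9 + 0 = 9)
r(G)*(u + q(I(5))) = 9*(-8 + (5²)^(3/2)) = 9*(-8 + 25^(3/2)) = 9*(-8 + 125) = 9*117 = 1053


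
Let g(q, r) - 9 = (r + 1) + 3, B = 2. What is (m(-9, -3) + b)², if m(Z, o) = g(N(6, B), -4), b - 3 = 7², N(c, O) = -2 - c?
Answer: 3721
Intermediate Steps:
g(q, r) = 13 + r (g(q, r) = 9 + ((r + 1) + 3) = 9 + ((1 + r) + 3) = 9 + (4 + r) = 13 + r)
b = 52 (b = 3 + 7² = 3 + 49 = 52)
m(Z, o) = 9 (m(Z, o) = 13 - 4 = 9)
(m(-9, -3) + b)² = (9 + 52)² = 61² = 3721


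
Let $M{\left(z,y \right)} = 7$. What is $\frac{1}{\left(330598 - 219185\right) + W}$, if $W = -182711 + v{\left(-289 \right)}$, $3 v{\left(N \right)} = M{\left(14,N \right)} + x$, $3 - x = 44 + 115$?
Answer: $- \frac{3}{214043} \approx -1.4016 \cdot 10^{-5}$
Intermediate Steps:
$x = -156$ ($x = 3 - \left(44 + 115\right) = 3 - 159 = -156$)
$v{\left(N \right)} = - \frac{149}{3}$ ($v{\left(N \right)} = \frac{7 - 156}{3} = \frac{1}{3} \left(-149\right) = - \frac{149}{3}$)
$W = - \frac{548282}{3}$ ($W = -182711 - \frac{149}{3} = - \frac{548282}{3} \approx -1.8276 \cdot 10^{5}$)
$\frac{1}{\left(330598 - 219185\right) + W} = \frac{1}{\left(330598 - 219185\right) - \frac{548282}{3}} = \frac{1}{111413 - \frac{548282}{3}} = \frac{1}{- \frac{214043}{3}} = - \frac{3}{214043}$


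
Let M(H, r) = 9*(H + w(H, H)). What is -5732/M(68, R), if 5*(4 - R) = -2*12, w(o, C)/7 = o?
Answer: -1433/1224 ≈ -1.1708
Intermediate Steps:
w(o, C) = 7*o
R = 44/5 (R = 4 - (-2)*12/5 = 4 - ⅕*(-24) = 4 + 24/5 = 44/5 ≈ 8.8000)
M(H, r) = 72*H (M(H, r) = 9*(H + 7*H) = 9*(8*H) = 72*H)
-5732/M(68, R) = -5732/(72*68) = -5732/4896 = -5732*1/4896 = -1433/1224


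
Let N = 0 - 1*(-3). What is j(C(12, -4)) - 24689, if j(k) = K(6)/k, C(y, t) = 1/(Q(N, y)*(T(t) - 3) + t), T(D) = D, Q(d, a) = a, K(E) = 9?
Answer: -25481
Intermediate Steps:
N = 3 (N = 0 + 3 = 3)
C(y, t) = 1/(t + y*(-3 + t)) (C(y, t) = 1/(y*(t - 3) + t) = 1/(y*(-3 + t) + t) = 1/(t + y*(-3 + t)))
j(k) = 9/k
j(C(12, -4)) - 24689 = 9/(1/(-4 - 3*12 - 4*12)) - 24689 = 9/(1/(-4 - 36 - 48)) - 24689 = 9/(1/(-88)) - 24689 = 9/(-1/88) - 24689 = 9*(-88) - 24689 = -792 - 24689 = -25481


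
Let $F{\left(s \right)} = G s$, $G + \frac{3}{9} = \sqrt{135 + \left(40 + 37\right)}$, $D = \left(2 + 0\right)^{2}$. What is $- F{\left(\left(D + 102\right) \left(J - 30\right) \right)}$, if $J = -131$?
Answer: $- \frac{17066}{3} + 34132 \sqrt{53} \approx 2.428 \cdot 10^{5}$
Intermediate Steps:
$D = 4$ ($D = 2^{2} = 4$)
$G = - \frac{1}{3} + 2 \sqrt{53}$ ($G = - \frac{1}{3} + \sqrt{135 + \left(40 + 37\right)} = - \frac{1}{3} + \sqrt{135 + 77} = - \frac{1}{3} + \sqrt{212} = - \frac{1}{3} + 2 \sqrt{53} \approx 14.227$)
$F{\left(s \right)} = s \left(- \frac{1}{3} + 2 \sqrt{53}\right)$ ($F{\left(s \right)} = \left(- \frac{1}{3} + 2 \sqrt{53}\right) s = s \left(- \frac{1}{3} + 2 \sqrt{53}\right)$)
$- F{\left(\left(D + 102\right) \left(J - 30\right) \right)} = - \frac{\left(4 + 102\right) \left(-131 - 30\right) \left(-1 + 6 \sqrt{53}\right)}{3} = - \frac{106 \left(-161\right) \left(-1 + 6 \sqrt{53}\right)}{3} = - \frac{\left(-17066\right) \left(-1 + 6 \sqrt{53}\right)}{3} = - (\frac{17066}{3} - 34132 \sqrt{53}) = - \frac{17066}{3} + 34132 \sqrt{53}$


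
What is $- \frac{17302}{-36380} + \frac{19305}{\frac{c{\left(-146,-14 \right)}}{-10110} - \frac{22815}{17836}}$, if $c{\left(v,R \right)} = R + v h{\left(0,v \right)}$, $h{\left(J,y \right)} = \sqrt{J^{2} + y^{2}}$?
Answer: $\frac{18040679652323}{776221870} \approx 23242.0$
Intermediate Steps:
$c{\left(v,R \right)} = R + v \sqrt{v^{2}}$ ($c{\left(v,R \right)} = R + v \sqrt{0^{2} + v^{2}} = R + v \sqrt{0 + v^{2}} = R + v \sqrt{v^{2}}$)
$- \frac{17302}{-36380} + \frac{19305}{\frac{c{\left(-146,-14 \right)}}{-10110} - \frac{22815}{17836}} = - \frac{17302}{-36380} + \frac{19305}{\frac{-14 - 146 \sqrt{\left(-146\right)^{2}}}{-10110} - \frac{22815}{17836}} = \left(-17302\right) \left(- \frac{1}{36380}\right) + \frac{19305}{\left(-14 - 146 \sqrt{21316}\right) \left(- \frac{1}{10110}\right) - \frac{1755}{1372}} = \frac{8651}{18190} + \frac{19305}{\left(-14 - 21316\right) \left(- \frac{1}{10110}\right) - \frac{1755}{1372}} = \frac{8651}{18190} + \frac{19305}{\left(-21330\right) \left(- \frac{1}{10110}\right) - \frac{1755}{1372}} = \frac{8651}{18190} + \frac{19305}{\frac{711}{337} - \frac{1755}{1372}} = \frac{8651}{18190} + \frac{19305}{\frac{384057}{462364}} = \frac{8651}{18190} + 19305 \cdot \frac{462364}{384057} = \frac{8651}{18190} + \frac{991770780}{42673} = \frac{18040679652323}{776221870}$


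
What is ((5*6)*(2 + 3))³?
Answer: 3375000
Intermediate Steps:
((5*6)*(2 + 3))³ = (30*5)³ = 150³ = 3375000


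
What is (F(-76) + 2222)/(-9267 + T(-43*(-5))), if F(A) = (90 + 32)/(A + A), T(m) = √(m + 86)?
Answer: -1564371537/6526651088 - 168811*√301/6526651088 ≈ -0.24014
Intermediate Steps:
T(m) = √(86 + m)
F(A) = 61/A (F(A) = 122/((2*A)) = 122*(1/(2*A)) = 61/A)
(F(-76) + 2222)/(-9267 + T(-43*(-5))) = (61/(-76) + 2222)/(-9267 + √(86 - 43*(-5))) = (61*(-1/76) + 2222)/(-9267 + √(86 + 215)) = (-61/76 + 2222)/(-9267 + √301) = 168811/(76*(-9267 + √301))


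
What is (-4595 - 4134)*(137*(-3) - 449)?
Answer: 7506940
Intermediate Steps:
(-4595 - 4134)*(137*(-3) - 449) = -8729*(-411 - 449) = -8729*(-860) = 7506940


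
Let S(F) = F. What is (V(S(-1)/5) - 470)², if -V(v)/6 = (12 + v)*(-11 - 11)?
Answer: 29571844/25 ≈ 1.1829e+6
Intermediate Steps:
V(v) = 1584 + 132*v (V(v) = -6*(12 + v)*(-11 - 11) = -6*(12 + v)*(-22) = -6*(-264 - 22*v) = 1584 + 132*v)
(V(S(-1)/5) - 470)² = ((1584 + 132*(-1/5)) - 470)² = ((1584 + 132*(-1*⅕)) - 470)² = ((1584 + 132*(-⅕)) - 470)² = ((1584 - 132/5) - 470)² = (7788/5 - 470)² = (5438/5)² = 29571844/25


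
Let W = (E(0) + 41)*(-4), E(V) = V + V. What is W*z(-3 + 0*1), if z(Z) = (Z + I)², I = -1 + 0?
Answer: -2624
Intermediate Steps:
E(V) = 2*V
I = -1
W = -164 (W = (2*0 + 41)*(-4) = (0 + 41)*(-4) = 41*(-4) = -164)
z(Z) = (-1 + Z)² (z(Z) = (Z - 1)² = (-1 + Z)²)
W*z(-3 + 0*1) = -164*(-1 + (-3 + 0*1))² = -164*(-1 + (-3 + 0))² = -164*(-1 - 3)² = -164*(-4)² = -164*16 = -2624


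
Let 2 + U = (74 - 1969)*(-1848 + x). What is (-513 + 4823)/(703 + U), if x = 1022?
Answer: 4310/1565971 ≈ 0.0027523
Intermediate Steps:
U = 1565268 (U = -2 + (74 - 1969)*(-1848 + 1022) = -2 - 1895*(-826) = -2 + 1565270 = 1565268)
(-513 + 4823)/(703 + U) = (-513 + 4823)/(703 + 1565268) = 4310/1565971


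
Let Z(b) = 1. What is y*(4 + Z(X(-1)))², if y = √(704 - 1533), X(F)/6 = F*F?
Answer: 25*I*√829 ≈ 719.81*I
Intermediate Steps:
X(F) = 6*F² (X(F) = 6*(F*F) = 6*F²)
y = I*√829 (y = √(-829) = I*√829 ≈ 28.792*I)
y*(4 + Z(X(-1)))² = (I*√829)*(4 + 1)² = (I*√829)*5² = (I*√829)*25 = 25*I*√829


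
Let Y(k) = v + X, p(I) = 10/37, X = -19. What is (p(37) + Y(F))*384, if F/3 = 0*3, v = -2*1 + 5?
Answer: -223488/37 ≈ -6040.2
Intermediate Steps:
v = 3 (v = -2 + 5 = 3)
F = 0 (F = 3*(0*3) = 3*0 = 0)
p(I) = 10/37 (p(I) = 10*(1/37) = 10/37)
Y(k) = -16 (Y(k) = 3 - 19 = -16)
(p(37) + Y(F))*384 = (10/37 - 16)*384 = -582/37*384 = -223488/37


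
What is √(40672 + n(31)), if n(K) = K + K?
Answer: 3*√4526 ≈ 201.83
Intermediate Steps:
n(K) = 2*K
√(40672 + n(31)) = √(40672 + 2*31) = √(40672 + 62) = √40734 = 3*√4526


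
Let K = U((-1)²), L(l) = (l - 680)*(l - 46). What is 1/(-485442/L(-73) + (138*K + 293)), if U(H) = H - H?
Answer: 29869/8589803 ≈ 0.0034773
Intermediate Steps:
L(l) = (-680 + l)*(-46 + l)
U(H) = 0
K = 0
1/(-485442/L(-73) + (138*K + 293)) = 1/(-485442/(31280 + (-73)² - 726*(-73)) + (138*0 + 293)) = 1/(-485442/(31280 + 5329 + 52998) + (0 + 293)) = 1/(-485442/89607 + 293) = 1/(-485442*1/89607 + 293) = 1/(-161814/29869 + 293) = 1/(8589803/29869) = 29869/8589803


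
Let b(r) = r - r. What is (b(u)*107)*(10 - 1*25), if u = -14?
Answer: 0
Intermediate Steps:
b(r) = 0
(b(u)*107)*(10 - 1*25) = (0*107)*(10 - 1*25) = 0*(10 - 25) = 0*(-15) = 0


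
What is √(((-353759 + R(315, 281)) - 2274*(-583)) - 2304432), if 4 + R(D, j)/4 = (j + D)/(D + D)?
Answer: I*√14690384905/105 ≈ 1154.3*I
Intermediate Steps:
R(D, j) = -16 + 2*(D + j)/D (R(D, j) = -16 + 4*((j + D)/(D + D)) = -16 + 4*((D + j)/((2*D))) = -16 + 4*((D + j)*(1/(2*D))) = -16 + 4*((D + j)/(2*D)) = -16 + 2*(D + j)/D)
√(((-353759 + R(315, 281)) - 2274*(-583)) - 2304432) = √(((-353759 + (-14 + 2*281/315)) - 2274*(-583)) - 2304432) = √(((-353759 + (-14 + 2*281*(1/315))) + 1325742) - 2304432) = √(((-353759 + (-14 + 562/315)) + 1325742) - 2304432) = √(((-353759 - 3848/315) + 1325742) - 2304432) = √((-111437933/315 + 1325742) - 2304432) = √(306170797/315 - 2304432) = √(-419725283/315) = I*√14690384905/105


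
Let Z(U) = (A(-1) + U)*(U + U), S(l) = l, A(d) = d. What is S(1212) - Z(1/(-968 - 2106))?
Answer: 5726379381/4724738 ≈ 1212.0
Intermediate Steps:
Z(U) = 2*U*(-1 + U) (Z(U) = (-1 + U)*(U + U) = (-1 + U)*(2*U) = 2*U*(-1 + U))
S(1212) - Z(1/(-968 - 2106)) = 1212 - 2*(-1 + 1/(-968 - 2106))/(-968 - 2106) = 1212 - 2*(-1 + 1/(-3074))/(-3074) = 1212 - 2*(-1)*(-1 - 1/3074)/3074 = 1212 - 2*(-1)*(-3075)/(3074*3074) = 1212 - 1*3075/4724738 = 1212 - 3075/4724738 = 5726379381/4724738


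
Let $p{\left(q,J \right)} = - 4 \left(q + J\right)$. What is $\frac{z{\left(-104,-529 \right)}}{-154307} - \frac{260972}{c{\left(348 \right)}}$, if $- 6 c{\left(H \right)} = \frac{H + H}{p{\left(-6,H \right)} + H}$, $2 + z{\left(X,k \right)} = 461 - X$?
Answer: $- \frac{10268800649347}{4474903} \approx -2.2948 \cdot 10^{6}$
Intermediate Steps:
$z{\left(X,k \right)} = 459 - X$ ($z{\left(X,k \right)} = -2 - \left(-461 + X\right) = 459 - X$)
$p{\left(q,J \right)} = - 4 J - 4 q$ ($p{\left(q,J \right)} = - 4 \left(J + q\right) = - 4 J - 4 q$)
$c{\left(H \right)} = - \frac{H}{3 \left(24 - 3 H\right)}$ ($c{\left(H \right)} = - \frac{\left(H + H\right) \frac{1}{\left(- 4 H - -24\right) + H}}{6} = - \frac{2 H \frac{1}{\left(- 4 H + 24\right) + H}}{6} = - \frac{2 H \frac{1}{\left(24 - 4 H\right) + H}}{6} = - \frac{2 H \frac{1}{24 - 3 H}}{6} = - \frac{H}{3 \left(24 - 3 H\right)}$)
$\frac{z{\left(-104,-529 \right)}}{-154307} - \frac{260972}{c{\left(348 \right)}} = \frac{459 - -104}{-154307} - \frac{260972}{\frac{1}{9} \cdot 348 \frac{1}{-8 + 348}} = \left(459 + 104\right) \left(- \frac{1}{154307}\right) - \frac{260972}{\frac{1}{9} \cdot 348 \cdot \frac{1}{340}} = 563 \left(- \frac{1}{154307}\right) - \frac{260972}{\frac{1}{9} \cdot 348 \cdot \frac{1}{340}} = - \frac{563}{154307} - \frac{260972}{\frac{29}{255}} = - \frac{563}{154307} - \frac{66547860}{29} = - \frac{10268800649347}{4474903}$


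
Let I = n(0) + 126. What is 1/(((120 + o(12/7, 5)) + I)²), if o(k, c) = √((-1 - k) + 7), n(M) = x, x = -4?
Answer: 49/(1694 + √210)² ≈ 1.6787e-5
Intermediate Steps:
n(M) = -4
o(k, c) = √(6 - k)
I = 122 (I = -4 + 126 = 122)
1/(((120 + o(12/7, 5)) + I)²) = 1/(((120 + √(6 - 12/7)) + 122)²) = 1/(((120 + √(30/7)) + 122)²) = 1/(((120 + √210/7) + 122)²) = 1/((242 + √210/7)²) = (242 + √210/7)⁻²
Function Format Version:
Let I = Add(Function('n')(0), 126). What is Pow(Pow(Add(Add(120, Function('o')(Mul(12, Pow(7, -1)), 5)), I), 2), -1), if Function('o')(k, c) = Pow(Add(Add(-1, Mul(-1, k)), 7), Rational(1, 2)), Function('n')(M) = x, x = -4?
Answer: Mul(49, Pow(Add(1694, Pow(210, Rational(1, 2))), -2)) ≈ 1.6787e-5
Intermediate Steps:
Function('n')(M) = -4
Function('o')(k, c) = Pow(Add(6, Mul(-1, k)), Rational(1, 2))
I = 122 (I = Add(-4, 126) = 122)
Pow(Pow(Add(Add(120, Function('o')(Mul(12, Pow(7, -1)), 5)), I), 2), -1) = Pow(Pow(Add(Add(120, Pow(Add(6, Mul(-1, Mul(12, Pow(7, -1)))), Rational(1, 2))), 122), 2), -1) = Pow(Pow(Add(Add(120, Pow(Add(6, Mul(-1, Mul(12, Rational(1, 7)))), Rational(1, 2))), 122), 2), -1) = Pow(Pow(Add(Add(120, Pow(Add(6, Mul(-1, Rational(12, 7))), Rational(1, 2))), 122), 2), -1) = Pow(Pow(Add(Add(120, Pow(Add(6, Rational(-12, 7)), Rational(1, 2))), 122), 2), -1) = Pow(Pow(Add(Add(120, Pow(Rational(30, 7), Rational(1, 2))), 122), 2), -1) = Pow(Pow(Add(Add(120, Mul(Rational(1, 7), Pow(210, Rational(1, 2)))), 122), 2), -1) = Pow(Pow(Add(242, Mul(Rational(1, 7), Pow(210, Rational(1, 2)))), 2), -1) = Pow(Add(242, Mul(Rational(1, 7), Pow(210, Rational(1, 2)))), -2)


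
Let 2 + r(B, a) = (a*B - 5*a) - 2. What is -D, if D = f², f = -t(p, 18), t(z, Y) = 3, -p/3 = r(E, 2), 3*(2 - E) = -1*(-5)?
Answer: -9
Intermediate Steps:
E = ⅓ (E = 2 - (-1)*(-5)/3 = 2 - ⅓*5 = 2 - 5/3 = ⅓ ≈ 0.33333)
r(B, a) = -4 - 5*a + B*a (r(B, a) = -2 + ((a*B - 5*a) - 2) = -2 + ((B*a - 5*a) - 2) = -2 + ((-5*a + B*a) - 2) = -2 + (-2 - 5*a + B*a) = -4 - 5*a + B*a)
p = 40 (p = -3*(-4 - 5*2 + (⅓)*2) = -3*(-4 - 10 + ⅔) = -3*(-40/3) = 40)
f = -3 (f = -1*3 = -3)
D = 9 (D = (-3)² = 9)
-D = -1*9 = -9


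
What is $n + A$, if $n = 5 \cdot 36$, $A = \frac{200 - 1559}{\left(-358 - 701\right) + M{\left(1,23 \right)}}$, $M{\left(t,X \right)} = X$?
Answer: $\frac{187839}{1036} \approx 181.31$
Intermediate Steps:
$A = \frac{1359}{1036}$ ($A = \frac{200 - 1559}{\left(-358 - 701\right) + 23} = - \frac{1359}{-1059 + 23} = - \frac{1359}{-1036} = \left(-1359\right) \left(- \frac{1}{1036}\right) = \frac{1359}{1036} \approx 1.3118$)
$n = 180$
$n + A = 180 + \frac{1359}{1036} = \frac{187839}{1036}$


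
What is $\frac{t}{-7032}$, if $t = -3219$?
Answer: $\frac{1073}{2344} \approx 0.45776$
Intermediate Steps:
$\frac{t}{-7032} = - \frac{3219}{-7032} = \left(-3219\right) \left(- \frac{1}{7032}\right) = \frac{1073}{2344}$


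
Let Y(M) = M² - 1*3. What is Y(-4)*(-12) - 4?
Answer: -160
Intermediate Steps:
Y(M) = -3 + M² (Y(M) = M² - 3 = -3 + M²)
Y(-4)*(-12) - 4 = (-3 + (-4)²)*(-12) - 4 = (-3 + 16)*(-12) - 4 = 13*(-12) - 4 = -156 - 4 = -160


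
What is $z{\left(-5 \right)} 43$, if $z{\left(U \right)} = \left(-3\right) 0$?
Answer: $0$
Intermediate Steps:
$z{\left(U \right)} = 0$
$z{\left(-5 \right)} 43 = 0 \cdot 43 = 0$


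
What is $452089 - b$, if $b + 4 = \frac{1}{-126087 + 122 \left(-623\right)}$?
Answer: $\frac{91364830650}{202093} \approx 4.5209 \cdot 10^{5}$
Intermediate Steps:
$b = - \frac{808373}{202093}$ ($b = -4 + \frac{1}{-126087 + 122 \left(-623\right)} = -4 + \frac{1}{-126087 - 76006} = -4 + \frac{1}{-202093} = -4 - \frac{1}{202093} = - \frac{808373}{202093} \approx -4.0$)
$452089 - b = 452089 - - \frac{808373}{202093} = 452089 + \frac{808373}{202093} = \frac{91364830650}{202093}$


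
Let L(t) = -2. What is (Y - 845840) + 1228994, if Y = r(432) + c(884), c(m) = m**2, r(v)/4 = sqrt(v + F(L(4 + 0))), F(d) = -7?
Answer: 1164610 + 20*sqrt(17) ≈ 1.1647e+6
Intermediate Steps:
r(v) = 4*sqrt(-7 + v) (r(v) = 4*sqrt(v - 7) = 4*sqrt(-7 + v))
Y = 781456 + 20*sqrt(17) (Y = 4*sqrt(-7 + 432) + 884**2 = 4*sqrt(425) + 781456 = 4*(5*sqrt(17)) + 781456 = 20*sqrt(17) + 781456 = 781456 + 20*sqrt(17) ≈ 7.8154e+5)
(Y - 845840) + 1228994 = ((781456 + 20*sqrt(17)) - 845840) + 1228994 = (-64384 + 20*sqrt(17)) + 1228994 = 1164610 + 20*sqrt(17)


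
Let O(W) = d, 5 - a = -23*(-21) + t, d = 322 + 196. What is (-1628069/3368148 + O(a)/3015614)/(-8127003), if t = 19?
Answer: 350563069193/5896160566104538044 ≈ 5.9456e-8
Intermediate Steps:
d = 518
a = -497 (a = 5 - (-23*(-21) + 19) = 5 - (483 + 19) = 5 - 1*502 = 5 - 502 = -497)
O(W) = 518
(-1628069/3368148 + O(a)/3015614)/(-8127003) = (-1628069/3368148 + 518/3015614)/(-8127003) = (-1628069*1/3368148 + 518*(1/3015614))*(-1/8127003) = (-1628069/3368148 + 37/215401)*(-1/8127003) = -350563069193/725502447348*(-1/8127003) = 350563069193/5896160566104538044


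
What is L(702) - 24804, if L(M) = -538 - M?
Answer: -26044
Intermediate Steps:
L(702) - 24804 = (-538 - 1*702) - 24804 = (-538 - 702) - 24804 = -1240 - 24804 = -26044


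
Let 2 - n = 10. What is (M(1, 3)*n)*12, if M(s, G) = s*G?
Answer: -288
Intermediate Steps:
n = -8 (n = 2 - 1*10 = 2 - 10 = -8)
M(s, G) = G*s
(M(1, 3)*n)*12 = ((3*1)*(-8))*12 = (3*(-8))*12 = -24*12 = -288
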